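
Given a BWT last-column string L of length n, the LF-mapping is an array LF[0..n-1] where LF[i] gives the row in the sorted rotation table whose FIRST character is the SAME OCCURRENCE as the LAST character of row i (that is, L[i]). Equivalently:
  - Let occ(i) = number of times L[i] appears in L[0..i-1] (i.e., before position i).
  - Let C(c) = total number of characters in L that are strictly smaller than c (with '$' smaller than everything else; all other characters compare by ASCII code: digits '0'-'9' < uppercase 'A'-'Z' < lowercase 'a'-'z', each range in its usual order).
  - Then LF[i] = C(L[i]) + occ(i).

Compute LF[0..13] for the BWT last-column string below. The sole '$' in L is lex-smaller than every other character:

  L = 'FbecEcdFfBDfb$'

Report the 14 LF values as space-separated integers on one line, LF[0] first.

Char counts: '$':1, 'B':1, 'D':1, 'E':1, 'F':2, 'b':2, 'c':2, 'd':1, 'e':1, 'f':2
C (first-col start): C('$')=0, C('B')=1, C('D')=2, C('E')=3, C('F')=4, C('b')=6, C('c')=8, C('d')=10, C('e')=11, C('f')=12
L[0]='F': occ=0, LF[0]=C('F')+0=4+0=4
L[1]='b': occ=0, LF[1]=C('b')+0=6+0=6
L[2]='e': occ=0, LF[2]=C('e')+0=11+0=11
L[3]='c': occ=0, LF[3]=C('c')+0=8+0=8
L[4]='E': occ=0, LF[4]=C('E')+0=3+0=3
L[5]='c': occ=1, LF[5]=C('c')+1=8+1=9
L[6]='d': occ=0, LF[6]=C('d')+0=10+0=10
L[7]='F': occ=1, LF[7]=C('F')+1=4+1=5
L[8]='f': occ=0, LF[8]=C('f')+0=12+0=12
L[9]='B': occ=0, LF[9]=C('B')+0=1+0=1
L[10]='D': occ=0, LF[10]=C('D')+0=2+0=2
L[11]='f': occ=1, LF[11]=C('f')+1=12+1=13
L[12]='b': occ=1, LF[12]=C('b')+1=6+1=7
L[13]='$': occ=0, LF[13]=C('$')+0=0+0=0

Answer: 4 6 11 8 3 9 10 5 12 1 2 13 7 0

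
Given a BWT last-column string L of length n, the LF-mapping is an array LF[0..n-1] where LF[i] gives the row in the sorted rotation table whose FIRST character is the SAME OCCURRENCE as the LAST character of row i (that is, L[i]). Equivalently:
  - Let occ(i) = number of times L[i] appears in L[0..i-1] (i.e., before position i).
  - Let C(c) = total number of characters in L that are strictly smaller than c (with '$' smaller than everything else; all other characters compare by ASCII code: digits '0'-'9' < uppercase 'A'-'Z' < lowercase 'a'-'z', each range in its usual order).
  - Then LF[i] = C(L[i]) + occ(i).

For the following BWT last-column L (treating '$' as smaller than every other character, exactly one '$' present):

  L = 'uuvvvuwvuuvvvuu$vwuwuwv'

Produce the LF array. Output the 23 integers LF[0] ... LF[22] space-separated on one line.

Char counts: '$':1, 'u':9, 'v':9, 'w':4
C (first-col start): C('$')=0, C('u')=1, C('v')=10, C('w')=19
L[0]='u': occ=0, LF[0]=C('u')+0=1+0=1
L[1]='u': occ=1, LF[1]=C('u')+1=1+1=2
L[2]='v': occ=0, LF[2]=C('v')+0=10+0=10
L[3]='v': occ=1, LF[3]=C('v')+1=10+1=11
L[4]='v': occ=2, LF[4]=C('v')+2=10+2=12
L[5]='u': occ=2, LF[5]=C('u')+2=1+2=3
L[6]='w': occ=0, LF[6]=C('w')+0=19+0=19
L[7]='v': occ=3, LF[7]=C('v')+3=10+3=13
L[8]='u': occ=3, LF[8]=C('u')+3=1+3=4
L[9]='u': occ=4, LF[9]=C('u')+4=1+4=5
L[10]='v': occ=4, LF[10]=C('v')+4=10+4=14
L[11]='v': occ=5, LF[11]=C('v')+5=10+5=15
L[12]='v': occ=6, LF[12]=C('v')+6=10+6=16
L[13]='u': occ=5, LF[13]=C('u')+5=1+5=6
L[14]='u': occ=6, LF[14]=C('u')+6=1+6=7
L[15]='$': occ=0, LF[15]=C('$')+0=0+0=0
L[16]='v': occ=7, LF[16]=C('v')+7=10+7=17
L[17]='w': occ=1, LF[17]=C('w')+1=19+1=20
L[18]='u': occ=7, LF[18]=C('u')+7=1+7=8
L[19]='w': occ=2, LF[19]=C('w')+2=19+2=21
L[20]='u': occ=8, LF[20]=C('u')+8=1+8=9
L[21]='w': occ=3, LF[21]=C('w')+3=19+3=22
L[22]='v': occ=8, LF[22]=C('v')+8=10+8=18

Answer: 1 2 10 11 12 3 19 13 4 5 14 15 16 6 7 0 17 20 8 21 9 22 18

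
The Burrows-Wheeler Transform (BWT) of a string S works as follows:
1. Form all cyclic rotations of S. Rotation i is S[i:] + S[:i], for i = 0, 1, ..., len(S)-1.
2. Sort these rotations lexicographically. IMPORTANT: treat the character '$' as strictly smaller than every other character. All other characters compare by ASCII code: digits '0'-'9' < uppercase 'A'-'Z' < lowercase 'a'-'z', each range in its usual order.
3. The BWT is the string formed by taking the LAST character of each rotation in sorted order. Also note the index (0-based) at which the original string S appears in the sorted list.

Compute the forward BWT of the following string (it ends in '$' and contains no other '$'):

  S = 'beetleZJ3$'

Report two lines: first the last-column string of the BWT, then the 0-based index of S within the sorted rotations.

All 10 rotations (rotation i = S[i:]+S[:i]):
  rot[0] = beetleZJ3$
  rot[1] = eetleZJ3$b
  rot[2] = etleZJ3$be
  rot[3] = tleZJ3$bee
  rot[4] = leZJ3$beet
  rot[5] = eZJ3$beetl
  rot[6] = ZJ3$beetle
  rot[7] = J3$beetleZ
  rot[8] = 3$beetleZJ
  rot[9] = $beetleZJ3
Sorted (with $ < everything):
  sorted[0] = $beetleZJ3  (last char: '3')
  sorted[1] = 3$beetleZJ  (last char: 'J')
  sorted[2] = J3$beetleZ  (last char: 'Z')
  sorted[3] = ZJ3$beetle  (last char: 'e')
  sorted[4] = beetleZJ3$  (last char: '$')
  sorted[5] = eZJ3$beetl  (last char: 'l')
  sorted[6] = eetleZJ3$b  (last char: 'b')
  sorted[7] = etleZJ3$be  (last char: 'e')
  sorted[8] = leZJ3$beet  (last char: 't')
  sorted[9] = tleZJ3$bee  (last char: 'e')
Last column: 3JZe$lbete
Original string S is at sorted index 4

Answer: 3JZe$lbete
4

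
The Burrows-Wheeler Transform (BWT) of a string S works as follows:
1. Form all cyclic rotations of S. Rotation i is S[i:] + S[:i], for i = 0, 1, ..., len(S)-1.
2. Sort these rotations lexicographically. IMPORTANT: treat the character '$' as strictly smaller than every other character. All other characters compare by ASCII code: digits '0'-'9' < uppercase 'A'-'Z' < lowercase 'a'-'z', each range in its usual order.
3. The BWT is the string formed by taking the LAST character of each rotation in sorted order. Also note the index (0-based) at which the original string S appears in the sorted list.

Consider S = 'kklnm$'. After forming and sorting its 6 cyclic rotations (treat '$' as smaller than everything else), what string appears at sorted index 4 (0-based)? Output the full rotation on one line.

All 6 rotations (rotation i = S[i:]+S[:i]):
  rot[0] = kklnm$
  rot[1] = klnm$k
  rot[2] = lnm$kk
  rot[3] = nm$kkl
  rot[4] = m$kkln
  rot[5] = $kklnm
Sorted (with $ < everything):
  sorted[0] = $kklnm
  sorted[1] = kklnm$
  sorted[2] = klnm$k
  sorted[3] = lnm$kk
  sorted[4] = m$kkln
  sorted[5] = nm$kkl
sorted[4] = m$kkln

Answer: m$kkln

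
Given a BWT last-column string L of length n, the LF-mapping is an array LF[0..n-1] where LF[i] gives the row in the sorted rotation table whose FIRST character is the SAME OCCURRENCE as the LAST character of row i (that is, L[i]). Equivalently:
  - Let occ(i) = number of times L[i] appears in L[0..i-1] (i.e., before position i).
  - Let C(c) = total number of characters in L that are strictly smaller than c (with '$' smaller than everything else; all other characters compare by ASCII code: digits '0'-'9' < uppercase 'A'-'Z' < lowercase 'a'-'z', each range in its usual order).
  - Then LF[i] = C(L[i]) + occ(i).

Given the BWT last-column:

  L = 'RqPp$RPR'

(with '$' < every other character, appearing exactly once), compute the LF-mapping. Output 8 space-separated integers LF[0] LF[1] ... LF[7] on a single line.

Char counts: '$':1, 'P':2, 'R':3, 'p':1, 'q':1
C (first-col start): C('$')=0, C('P')=1, C('R')=3, C('p')=6, C('q')=7
L[0]='R': occ=0, LF[0]=C('R')+0=3+0=3
L[1]='q': occ=0, LF[1]=C('q')+0=7+0=7
L[2]='P': occ=0, LF[2]=C('P')+0=1+0=1
L[3]='p': occ=0, LF[3]=C('p')+0=6+0=6
L[4]='$': occ=0, LF[4]=C('$')+0=0+0=0
L[5]='R': occ=1, LF[5]=C('R')+1=3+1=4
L[6]='P': occ=1, LF[6]=C('P')+1=1+1=2
L[7]='R': occ=2, LF[7]=C('R')+2=3+2=5

Answer: 3 7 1 6 0 4 2 5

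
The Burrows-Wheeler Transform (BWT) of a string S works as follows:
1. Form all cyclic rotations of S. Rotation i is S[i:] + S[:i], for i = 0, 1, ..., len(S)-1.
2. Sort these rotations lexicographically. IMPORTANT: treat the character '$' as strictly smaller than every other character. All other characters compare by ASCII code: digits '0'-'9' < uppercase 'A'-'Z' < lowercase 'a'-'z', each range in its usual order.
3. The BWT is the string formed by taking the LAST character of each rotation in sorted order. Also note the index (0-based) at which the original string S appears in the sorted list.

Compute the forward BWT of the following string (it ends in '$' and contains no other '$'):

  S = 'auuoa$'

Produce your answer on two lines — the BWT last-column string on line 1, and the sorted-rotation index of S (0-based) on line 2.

All 6 rotations (rotation i = S[i:]+S[:i]):
  rot[0] = auuoa$
  rot[1] = uuoa$a
  rot[2] = uoa$au
  rot[3] = oa$auu
  rot[4] = a$auuo
  rot[5] = $auuoa
Sorted (with $ < everything):
  sorted[0] = $auuoa  (last char: 'a')
  sorted[1] = a$auuo  (last char: 'o')
  sorted[2] = auuoa$  (last char: '$')
  sorted[3] = oa$auu  (last char: 'u')
  sorted[4] = uoa$au  (last char: 'u')
  sorted[5] = uuoa$a  (last char: 'a')
Last column: ao$uua
Original string S is at sorted index 2

Answer: ao$uua
2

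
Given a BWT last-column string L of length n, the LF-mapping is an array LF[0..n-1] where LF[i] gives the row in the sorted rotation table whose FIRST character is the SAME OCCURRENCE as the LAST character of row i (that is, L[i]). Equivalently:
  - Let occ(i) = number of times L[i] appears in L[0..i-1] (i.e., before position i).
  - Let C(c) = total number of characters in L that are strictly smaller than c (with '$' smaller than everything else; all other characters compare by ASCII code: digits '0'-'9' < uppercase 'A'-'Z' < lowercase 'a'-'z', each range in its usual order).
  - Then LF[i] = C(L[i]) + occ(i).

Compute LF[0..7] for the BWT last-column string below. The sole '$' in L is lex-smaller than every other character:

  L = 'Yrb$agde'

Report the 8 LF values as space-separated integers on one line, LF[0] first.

Answer: 1 7 3 0 2 6 4 5

Derivation:
Char counts: '$':1, 'Y':1, 'a':1, 'b':1, 'd':1, 'e':1, 'g':1, 'r':1
C (first-col start): C('$')=0, C('Y')=1, C('a')=2, C('b')=3, C('d')=4, C('e')=5, C('g')=6, C('r')=7
L[0]='Y': occ=0, LF[0]=C('Y')+0=1+0=1
L[1]='r': occ=0, LF[1]=C('r')+0=7+0=7
L[2]='b': occ=0, LF[2]=C('b')+0=3+0=3
L[3]='$': occ=0, LF[3]=C('$')+0=0+0=0
L[4]='a': occ=0, LF[4]=C('a')+0=2+0=2
L[5]='g': occ=0, LF[5]=C('g')+0=6+0=6
L[6]='d': occ=0, LF[6]=C('d')+0=4+0=4
L[7]='e': occ=0, LF[7]=C('e')+0=5+0=5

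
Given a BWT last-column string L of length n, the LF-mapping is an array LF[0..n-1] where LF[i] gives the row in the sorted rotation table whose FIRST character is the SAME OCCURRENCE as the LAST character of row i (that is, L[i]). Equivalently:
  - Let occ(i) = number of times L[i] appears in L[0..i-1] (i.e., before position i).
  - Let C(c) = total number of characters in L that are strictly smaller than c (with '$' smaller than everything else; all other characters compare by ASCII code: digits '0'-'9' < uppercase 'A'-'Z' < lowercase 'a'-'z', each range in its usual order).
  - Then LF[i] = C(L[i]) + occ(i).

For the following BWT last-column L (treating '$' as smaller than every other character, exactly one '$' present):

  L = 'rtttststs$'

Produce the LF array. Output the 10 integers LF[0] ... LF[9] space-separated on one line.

Answer: 1 5 6 7 2 8 3 9 4 0

Derivation:
Char counts: '$':1, 'r':1, 's':3, 't':5
C (first-col start): C('$')=0, C('r')=1, C('s')=2, C('t')=5
L[0]='r': occ=0, LF[0]=C('r')+0=1+0=1
L[1]='t': occ=0, LF[1]=C('t')+0=5+0=5
L[2]='t': occ=1, LF[2]=C('t')+1=5+1=6
L[3]='t': occ=2, LF[3]=C('t')+2=5+2=7
L[4]='s': occ=0, LF[4]=C('s')+0=2+0=2
L[5]='t': occ=3, LF[5]=C('t')+3=5+3=8
L[6]='s': occ=1, LF[6]=C('s')+1=2+1=3
L[7]='t': occ=4, LF[7]=C('t')+4=5+4=9
L[8]='s': occ=2, LF[8]=C('s')+2=2+2=4
L[9]='$': occ=0, LF[9]=C('$')+0=0+0=0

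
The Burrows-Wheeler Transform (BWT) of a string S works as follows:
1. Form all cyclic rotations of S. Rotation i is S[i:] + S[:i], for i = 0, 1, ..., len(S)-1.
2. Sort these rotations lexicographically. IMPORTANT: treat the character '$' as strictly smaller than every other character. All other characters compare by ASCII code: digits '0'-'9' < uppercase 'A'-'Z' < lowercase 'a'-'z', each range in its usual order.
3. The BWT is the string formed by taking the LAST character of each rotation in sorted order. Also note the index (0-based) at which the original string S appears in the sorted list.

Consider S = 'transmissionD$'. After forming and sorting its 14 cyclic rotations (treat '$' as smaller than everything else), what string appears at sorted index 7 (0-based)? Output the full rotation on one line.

All 14 rotations (rotation i = S[i:]+S[:i]):
  rot[0] = transmissionD$
  rot[1] = ransmissionD$t
  rot[2] = ansmissionD$tr
  rot[3] = nsmissionD$tra
  rot[4] = smissionD$tran
  rot[5] = missionD$trans
  rot[6] = issionD$transm
  rot[7] = ssionD$transmi
  rot[8] = sionD$transmis
  rot[9] = ionD$transmiss
  rot[10] = onD$transmissi
  rot[11] = nD$transmissio
  rot[12] = D$transmission
  rot[13] = $transmissionD
Sorted (with $ < everything):
  sorted[0] = $transmissionD
  sorted[1] = D$transmission
  sorted[2] = ansmissionD$tr
  sorted[3] = ionD$transmiss
  sorted[4] = issionD$transm
  sorted[5] = missionD$trans
  sorted[6] = nD$transmissio
  sorted[7] = nsmissionD$tra
  sorted[8] = onD$transmissi
  sorted[9] = ransmissionD$t
  sorted[10] = sionD$transmis
  sorted[11] = smissionD$tran
  sorted[12] = ssionD$transmi
  sorted[13] = transmissionD$
sorted[7] = nsmissionD$tra

Answer: nsmissionD$tra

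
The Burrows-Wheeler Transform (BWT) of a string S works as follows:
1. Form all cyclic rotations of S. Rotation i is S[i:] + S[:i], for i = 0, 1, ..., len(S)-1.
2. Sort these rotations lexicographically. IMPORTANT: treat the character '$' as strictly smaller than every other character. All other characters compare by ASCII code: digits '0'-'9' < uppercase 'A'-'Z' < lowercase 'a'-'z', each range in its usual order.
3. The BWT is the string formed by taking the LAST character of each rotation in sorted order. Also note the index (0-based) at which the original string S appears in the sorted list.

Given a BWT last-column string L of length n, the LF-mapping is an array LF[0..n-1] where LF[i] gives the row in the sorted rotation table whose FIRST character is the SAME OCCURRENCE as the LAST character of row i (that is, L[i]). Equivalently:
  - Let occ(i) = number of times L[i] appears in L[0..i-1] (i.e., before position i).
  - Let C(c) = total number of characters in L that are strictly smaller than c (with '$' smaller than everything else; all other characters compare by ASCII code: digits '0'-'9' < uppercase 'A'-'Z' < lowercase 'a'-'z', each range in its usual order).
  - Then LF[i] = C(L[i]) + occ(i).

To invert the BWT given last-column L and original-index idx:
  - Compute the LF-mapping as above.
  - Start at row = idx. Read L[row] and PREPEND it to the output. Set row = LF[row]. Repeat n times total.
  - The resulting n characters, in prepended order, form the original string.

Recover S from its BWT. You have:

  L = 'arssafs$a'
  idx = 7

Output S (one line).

LF mapping: 1 5 6 7 2 4 8 0 3
Walk LF starting at row 7, prepending L[row]:
  step 1: row=7, L[7]='$', prepend. Next row=LF[7]=0
  step 2: row=0, L[0]='a', prepend. Next row=LF[0]=1
  step 3: row=1, L[1]='r', prepend. Next row=LF[1]=5
  step 4: row=5, L[5]='f', prepend. Next row=LF[5]=4
  step 5: row=4, L[4]='a', prepend. Next row=LF[4]=2
  step 6: row=2, L[2]='s', prepend. Next row=LF[2]=6
  step 7: row=6, L[6]='s', prepend. Next row=LF[6]=8
  step 8: row=8, L[8]='a', prepend. Next row=LF[8]=3
  step 9: row=3, L[3]='s', prepend. Next row=LF[3]=7
Reversed output: sassafra$

Answer: sassafra$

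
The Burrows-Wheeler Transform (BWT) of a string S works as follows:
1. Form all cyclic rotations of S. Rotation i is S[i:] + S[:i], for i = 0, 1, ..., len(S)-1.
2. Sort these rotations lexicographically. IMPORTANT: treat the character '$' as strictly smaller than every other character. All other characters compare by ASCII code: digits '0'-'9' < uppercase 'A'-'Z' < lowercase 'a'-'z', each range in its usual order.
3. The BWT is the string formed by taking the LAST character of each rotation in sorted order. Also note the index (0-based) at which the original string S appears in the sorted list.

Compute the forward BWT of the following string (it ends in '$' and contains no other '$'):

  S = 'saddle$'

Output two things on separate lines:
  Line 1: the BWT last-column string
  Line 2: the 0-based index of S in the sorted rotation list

All 7 rotations (rotation i = S[i:]+S[:i]):
  rot[0] = saddle$
  rot[1] = addle$s
  rot[2] = ddle$sa
  rot[3] = dle$sad
  rot[4] = le$sadd
  rot[5] = e$saddl
  rot[6] = $saddle
Sorted (with $ < everything):
  sorted[0] = $saddle  (last char: 'e')
  sorted[1] = addle$s  (last char: 's')
  sorted[2] = ddle$sa  (last char: 'a')
  sorted[3] = dle$sad  (last char: 'd')
  sorted[4] = e$saddl  (last char: 'l')
  sorted[5] = le$sadd  (last char: 'd')
  sorted[6] = saddle$  (last char: '$')
Last column: esadld$
Original string S is at sorted index 6

Answer: esadld$
6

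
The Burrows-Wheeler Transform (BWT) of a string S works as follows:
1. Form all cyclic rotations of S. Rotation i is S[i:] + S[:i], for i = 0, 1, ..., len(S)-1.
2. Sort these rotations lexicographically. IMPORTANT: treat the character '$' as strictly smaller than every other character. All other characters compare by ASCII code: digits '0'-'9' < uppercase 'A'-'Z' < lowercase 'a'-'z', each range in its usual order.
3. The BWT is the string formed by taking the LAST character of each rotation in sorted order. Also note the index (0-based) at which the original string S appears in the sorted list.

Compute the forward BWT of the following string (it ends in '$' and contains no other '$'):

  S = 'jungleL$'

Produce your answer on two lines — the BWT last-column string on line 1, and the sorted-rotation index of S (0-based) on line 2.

All 8 rotations (rotation i = S[i:]+S[:i]):
  rot[0] = jungleL$
  rot[1] = ungleL$j
  rot[2] = ngleL$ju
  rot[3] = gleL$jun
  rot[4] = leL$jung
  rot[5] = eL$jungl
  rot[6] = L$jungle
  rot[7] = $jungleL
Sorted (with $ < everything):
  sorted[0] = $jungleL  (last char: 'L')
  sorted[1] = L$jungle  (last char: 'e')
  sorted[2] = eL$jungl  (last char: 'l')
  sorted[3] = gleL$jun  (last char: 'n')
  sorted[4] = jungleL$  (last char: '$')
  sorted[5] = leL$jung  (last char: 'g')
  sorted[6] = ngleL$ju  (last char: 'u')
  sorted[7] = ungleL$j  (last char: 'j')
Last column: Leln$guj
Original string S is at sorted index 4

Answer: Leln$guj
4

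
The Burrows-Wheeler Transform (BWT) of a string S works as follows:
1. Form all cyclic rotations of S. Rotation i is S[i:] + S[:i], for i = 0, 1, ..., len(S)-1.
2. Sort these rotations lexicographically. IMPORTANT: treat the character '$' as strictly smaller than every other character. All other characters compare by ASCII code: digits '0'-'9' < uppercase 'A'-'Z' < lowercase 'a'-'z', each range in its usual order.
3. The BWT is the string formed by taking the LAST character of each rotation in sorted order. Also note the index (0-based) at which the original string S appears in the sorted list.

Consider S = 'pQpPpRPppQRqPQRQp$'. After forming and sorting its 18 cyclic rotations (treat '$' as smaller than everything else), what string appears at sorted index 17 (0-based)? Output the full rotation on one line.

Answer: qPQRQp$pQpPpRPppQR

Derivation:
All 18 rotations (rotation i = S[i:]+S[:i]):
  rot[0] = pQpPpRPppQRqPQRQp$
  rot[1] = QpPpRPppQRqPQRQp$p
  rot[2] = pPpRPppQRqPQRQp$pQ
  rot[3] = PpRPppQRqPQRQp$pQp
  rot[4] = pRPppQRqPQRQp$pQpP
  rot[5] = RPppQRqPQRQp$pQpPp
  rot[6] = PppQRqPQRQp$pQpPpR
  rot[7] = ppQRqPQRQp$pQpPpRP
  rot[8] = pQRqPQRQp$pQpPpRPp
  rot[9] = QRqPQRQp$pQpPpRPpp
  rot[10] = RqPQRQp$pQpPpRPppQ
  rot[11] = qPQRQp$pQpPpRPppQR
  rot[12] = PQRQp$pQpPpRPppQRq
  rot[13] = QRQp$pQpPpRPppQRqP
  rot[14] = RQp$pQpPpRPppQRqPQ
  rot[15] = Qp$pQpPpRPppQRqPQR
  rot[16] = p$pQpPpRPppQRqPQRQ
  rot[17] = $pQpPpRPppQRqPQRQp
Sorted (with $ < everything):
  sorted[0] = $pQpPpRPppQRqPQRQp
  sorted[1] = PQRQp$pQpPpRPppQRq
  sorted[2] = PpRPppQRqPQRQp$pQp
  sorted[3] = PppQRqPQRQp$pQpPpR
  sorted[4] = QRQp$pQpPpRPppQRqP
  sorted[5] = QRqPQRQp$pQpPpRPpp
  sorted[6] = Qp$pQpPpRPppQRqPQR
  sorted[7] = QpPpRPppQRqPQRQp$p
  sorted[8] = RPppQRqPQRQp$pQpPp
  sorted[9] = RQp$pQpPpRPppQRqPQ
  sorted[10] = RqPQRQp$pQpPpRPppQ
  sorted[11] = p$pQpPpRPppQRqPQRQ
  sorted[12] = pPpRPppQRqPQRQp$pQ
  sorted[13] = pQRqPQRQp$pQpPpRPp
  sorted[14] = pQpPpRPppQRqPQRQp$
  sorted[15] = pRPppQRqPQRQp$pQpP
  sorted[16] = ppQRqPQRQp$pQpPpRP
  sorted[17] = qPQRQp$pQpPpRPppQR
sorted[17] = qPQRQp$pQpPpRPppQR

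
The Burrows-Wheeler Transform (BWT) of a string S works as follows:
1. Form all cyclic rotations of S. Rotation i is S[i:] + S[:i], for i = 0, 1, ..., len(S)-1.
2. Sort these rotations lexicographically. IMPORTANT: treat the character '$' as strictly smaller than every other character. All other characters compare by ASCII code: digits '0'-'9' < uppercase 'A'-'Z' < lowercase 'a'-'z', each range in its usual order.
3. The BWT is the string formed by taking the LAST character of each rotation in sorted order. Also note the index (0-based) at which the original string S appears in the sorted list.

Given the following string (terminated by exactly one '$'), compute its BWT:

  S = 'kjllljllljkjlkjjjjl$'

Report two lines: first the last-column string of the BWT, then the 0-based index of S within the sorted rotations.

All 20 rotations (rotation i = S[i:]+S[:i]):
  rot[0] = kjllljllljkjlkjjjjl$
  rot[1] = jllljllljkjlkjjjjl$k
  rot[2] = llljllljkjlkjjjjl$kj
  rot[3] = lljllljkjlkjjjjl$kjl
  rot[4] = ljllljkjlkjjjjl$kjll
  rot[5] = jllljkjlkjjjjl$kjlll
  rot[6] = llljkjlkjjjjl$kjlllj
  rot[7] = lljkjlkjjjjl$kjllljl
  rot[8] = ljkjlkjjjjl$kjllljll
  rot[9] = jkjlkjjjjl$kjllljlll
  rot[10] = kjlkjjjjl$kjllljlllj
  rot[11] = jlkjjjjl$kjllljllljk
  rot[12] = lkjjjjl$kjllljllljkj
  rot[13] = kjjjjl$kjllljllljkjl
  rot[14] = jjjjl$kjllljllljkjlk
  rot[15] = jjjl$kjllljllljkjlkj
  rot[16] = jjl$kjllljllljkjlkjj
  rot[17] = jl$kjllljllljkjlkjjj
  rot[18] = l$kjllljllljkjlkjjjj
  rot[19] = $kjllljllljkjlkjjjjl
Sorted (with $ < everything):
  sorted[0] = $kjllljllljkjlkjjjjl  (last char: 'l')
  sorted[1] = jjjjl$kjllljllljkjlk  (last char: 'k')
  sorted[2] = jjjl$kjllljllljkjlkj  (last char: 'j')
  sorted[3] = jjl$kjllljllljkjlkjj  (last char: 'j')
  sorted[4] = jkjlkjjjjl$kjllljlll  (last char: 'l')
  sorted[5] = jl$kjllljllljkjlkjjj  (last char: 'j')
  sorted[6] = jlkjjjjl$kjllljllljk  (last char: 'k')
  sorted[7] = jllljkjlkjjjjl$kjlll  (last char: 'l')
  sorted[8] = jllljllljkjlkjjjjl$k  (last char: 'k')
  sorted[9] = kjjjjl$kjllljllljkjl  (last char: 'l')
  sorted[10] = kjlkjjjjl$kjllljlllj  (last char: 'j')
  sorted[11] = kjllljllljkjlkjjjjl$  (last char: '$')
  sorted[12] = l$kjllljllljkjlkjjjj  (last char: 'j')
  sorted[13] = ljkjlkjjjjl$kjllljll  (last char: 'l')
  sorted[14] = ljllljkjlkjjjjl$kjll  (last char: 'l')
  sorted[15] = lkjjjjl$kjllljllljkj  (last char: 'j')
  sorted[16] = lljkjlkjjjjl$kjllljl  (last char: 'l')
  sorted[17] = lljllljkjlkjjjjl$kjl  (last char: 'l')
  sorted[18] = llljkjlkjjjjl$kjlllj  (last char: 'j')
  sorted[19] = llljllljkjlkjjjjl$kj  (last char: 'j')
Last column: lkjjljklklj$jlljlljj
Original string S is at sorted index 11

Answer: lkjjljklklj$jlljlljj
11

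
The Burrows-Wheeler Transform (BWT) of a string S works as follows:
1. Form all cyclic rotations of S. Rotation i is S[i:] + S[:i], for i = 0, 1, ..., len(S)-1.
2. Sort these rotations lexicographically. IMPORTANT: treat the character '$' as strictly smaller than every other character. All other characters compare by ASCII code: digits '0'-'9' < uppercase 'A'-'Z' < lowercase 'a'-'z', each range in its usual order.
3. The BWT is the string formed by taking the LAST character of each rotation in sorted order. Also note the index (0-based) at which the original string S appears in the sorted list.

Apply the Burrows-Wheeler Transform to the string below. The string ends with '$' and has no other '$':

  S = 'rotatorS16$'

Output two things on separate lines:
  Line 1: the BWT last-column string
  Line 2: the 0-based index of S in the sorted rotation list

All 11 rotations (rotation i = S[i:]+S[:i]):
  rot[0] = rotatorS16$
  rot[1] = otatorS16$r
  rot[2] = tatorS16$ro
  rot[3] = atorS16$rot
  rot[4] = torS16$rota
  rot[5] = orS16$rotat
  rot[6] = rS16$rotato
  rot[7] = S16$rotator
  rot[8] = 16$rotatorS
  rot[9] = 6$rotatorS1
  rot[10] = $rotatorS16
Sorted (with $ < everything):
  sorted[0] = $rotatorS16  (last char: '6')
  sorted[1] = 16$rotatorS  (last char: 'S')
  sorted[2] = 6$rotatorS1  (last char: '1')
  sorted[3] = S16$rotator  (last char: 'r')
  sorted[4] = atorS16$rot  (last char: 't')
  sorted[5] = orS16$rotat  (last char: 't')
  sorted[6] = otatorS16$r  (last char: 'r')
  sorted[7] = rS16$rotato  (last char: 'o')
  sorted[8] = rotatorS16$  (last char: '$')
  sorted[9] = tatorS16$ro  (last char: 'o')
  sorted[10] = torS16$rota  (last char: 'a')
Last column: 6S1rttro$oa
Original string S is at sorted index 8

Answer: 6S1rttro$oa
8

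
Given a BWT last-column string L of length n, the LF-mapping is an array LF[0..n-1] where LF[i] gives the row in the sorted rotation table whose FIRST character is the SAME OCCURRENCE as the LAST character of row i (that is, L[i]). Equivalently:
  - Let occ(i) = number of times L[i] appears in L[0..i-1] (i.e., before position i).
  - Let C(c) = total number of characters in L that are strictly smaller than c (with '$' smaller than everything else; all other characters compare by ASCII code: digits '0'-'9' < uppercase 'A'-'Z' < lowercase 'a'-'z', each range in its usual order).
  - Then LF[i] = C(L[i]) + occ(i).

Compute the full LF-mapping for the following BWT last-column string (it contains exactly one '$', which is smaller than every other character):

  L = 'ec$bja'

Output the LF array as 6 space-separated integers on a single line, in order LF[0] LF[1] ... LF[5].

Char counts: '$':1, 'a':1, 'b':1, 'c':1, 'e':1, 'j':1
C (first-col start): C('$')=0, C('a')=1, C('b')=2, C('c')=3, C('e')=4, C('j')=5
L[0]='e': occ=0, LF[0]=C('e')+0=4+0=4
L[1]='c': occ=0, LF[1]=C('c')+0=3+0=3
L[2]='$': occ=0, LF[2]=C('$')+0=0+0=0
L[3]='b': occ=0, LF[3]=C('b')+0=2+0=2
L[4]='j': occ=0, LF[4]=C('j')+0=5+0=5
L[5]='a': occ=0, LF[5]=C('a')+0=1+0=1

Answer: 4 3 0 2 5 1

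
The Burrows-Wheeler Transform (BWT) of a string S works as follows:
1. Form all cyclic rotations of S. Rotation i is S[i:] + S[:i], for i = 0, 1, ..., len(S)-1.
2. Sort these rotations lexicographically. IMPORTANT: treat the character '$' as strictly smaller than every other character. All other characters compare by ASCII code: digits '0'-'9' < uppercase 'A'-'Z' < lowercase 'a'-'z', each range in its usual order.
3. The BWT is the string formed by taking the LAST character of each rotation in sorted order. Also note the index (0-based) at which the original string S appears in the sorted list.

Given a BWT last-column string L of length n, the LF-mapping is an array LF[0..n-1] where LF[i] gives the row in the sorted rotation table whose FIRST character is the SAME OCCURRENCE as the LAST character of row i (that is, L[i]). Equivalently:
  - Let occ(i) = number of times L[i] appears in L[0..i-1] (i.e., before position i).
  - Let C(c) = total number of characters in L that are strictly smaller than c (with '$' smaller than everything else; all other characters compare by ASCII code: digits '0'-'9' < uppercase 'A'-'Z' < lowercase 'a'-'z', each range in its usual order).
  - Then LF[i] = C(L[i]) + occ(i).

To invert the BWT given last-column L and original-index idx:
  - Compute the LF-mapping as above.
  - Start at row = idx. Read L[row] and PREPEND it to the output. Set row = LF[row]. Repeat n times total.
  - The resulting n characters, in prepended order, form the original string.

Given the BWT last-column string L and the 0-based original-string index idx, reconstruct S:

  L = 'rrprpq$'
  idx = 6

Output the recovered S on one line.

LF mapping: 4 5 1 6 2 3 0
Walk LF starting at row 6, prepending L[row]:
  step 1: row=6, L[6]='$', prepend. Next row=LF[6]=0
  step 2: row=0, L[0]='r', prepend. Next row=LF[0]=4
  step 3: row=4, L[4]='p', prepend. Next row=LF[4]=2
  step 4: row=2, L[2]='p', prepend. Next row=LF[2]=1
  step 5: row=1, L[1]='r', prepend. Next row=LF[1]=5
  step 6: row=5, L[5]='q', prepend. Next row=LF[5]=3
  step 7: row=3, L[3]='r', prepend. Next row=LF[3]=6
Reversed output: rqrppr$

Answer: rqrppr$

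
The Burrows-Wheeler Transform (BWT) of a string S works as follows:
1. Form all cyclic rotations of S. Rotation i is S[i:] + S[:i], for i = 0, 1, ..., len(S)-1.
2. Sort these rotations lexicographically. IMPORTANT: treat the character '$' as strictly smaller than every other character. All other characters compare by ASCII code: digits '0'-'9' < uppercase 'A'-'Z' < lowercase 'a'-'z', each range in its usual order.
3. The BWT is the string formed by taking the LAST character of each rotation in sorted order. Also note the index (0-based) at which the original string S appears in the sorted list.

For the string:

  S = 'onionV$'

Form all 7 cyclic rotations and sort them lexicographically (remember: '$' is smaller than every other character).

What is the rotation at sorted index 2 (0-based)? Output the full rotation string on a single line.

Answer: ionV$on

Derivation:
All 7 rotations (rotation i = S[i:]+S[:i]):
  rot[0] = onionV$
  rot[1] = nionV$o
  rot[2] = ionV$on
  rot[3] = onV$oni
  rot[4] = nV$onio
  rot[5] = V$onion
  rot[6] = $onionV
Sorted (with $ < everything):
  sorted[0] = $onionV
  sorted[1] = V$onion
  sorted[2] = ionV$on
  sorted[3] = nV$onio
  sorted[4] = nionV$o
  sorted[5] = onV$oni
  sorted[6] = onionV$
sorted[2] = ionV$on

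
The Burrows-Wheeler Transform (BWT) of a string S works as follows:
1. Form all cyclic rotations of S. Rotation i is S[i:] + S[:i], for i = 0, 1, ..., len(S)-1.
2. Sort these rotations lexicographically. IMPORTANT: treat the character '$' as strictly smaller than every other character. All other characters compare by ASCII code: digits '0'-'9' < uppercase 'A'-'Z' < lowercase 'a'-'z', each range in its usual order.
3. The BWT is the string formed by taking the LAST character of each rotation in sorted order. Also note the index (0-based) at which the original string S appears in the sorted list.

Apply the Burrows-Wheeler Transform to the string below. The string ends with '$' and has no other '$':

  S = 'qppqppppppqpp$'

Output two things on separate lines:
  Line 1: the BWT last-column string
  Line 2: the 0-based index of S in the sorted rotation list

Answer: ppqqppppqpppp$
13

Derivation:
All 14 rotations (rotation i = S[i:]+S[:i]):
  rot[0] = qppqppppppqpp$
  rot[1] = ppqppppppqpp$q
  rot[2] = pqppppppqpp$qp
  rot[3] = qppppppqpp$qpp
  rot[4] = ppppppqpp$qppq
  rot[5] = pppppqpp$qppqp
  rot[6] = ppppqpp$qppqpp
  rot[7] = pppqpp$qppqppp
  rot[8] = ppqpp$qppqpppp
  rot[9] = pqpp$qppqppppp
  rot[10] = qpp$qppqpppppp
  rot[11] = pp$qppqppppppq
  rot[12] = p$qppqppppppqp
  rot[13] = $qppqppppppqpp
Sorted (with $ < everything):
  sorted[0] = $qppqppppppqpp  (last char: 'p')
  sorted[1] = p$qppqppppppqp  (last char: 'p')
  sorted[2] = pp$qppqppppppq  (last char: 'q')
  sorted[3] = ppppppqpp$qppq  (last char: 'q')
  sorted[4] = pppppqpp$qppqp  (last char: 'p')
  sorted[5] = ppppqpp$qppqpp  (last char: 'p')
  sorted[6] = pppqpp$qppqppp  (last char: 'p')
  sorted[7] = ppqpp$qppqpppp  (last char: 'p')
  sorted[8] = ppqppppppqpp$q  (last char: 'q')
  sorted[9] = pqpp$qppqppppp  (last char: 'p')
  sorted[10] = pqppppppqpp$qp  (last char: 'p')
  sorted[11] = qpp$qppqpppppp  (last char: 'p')
  sorted[12] = qppppppqpp$qpp  (last char: 'p')
  sorted[13] = qppqppppppqpp$  (last char: '$')
Last column: ppqqppppqpppp$
Original string S is at sorted index 13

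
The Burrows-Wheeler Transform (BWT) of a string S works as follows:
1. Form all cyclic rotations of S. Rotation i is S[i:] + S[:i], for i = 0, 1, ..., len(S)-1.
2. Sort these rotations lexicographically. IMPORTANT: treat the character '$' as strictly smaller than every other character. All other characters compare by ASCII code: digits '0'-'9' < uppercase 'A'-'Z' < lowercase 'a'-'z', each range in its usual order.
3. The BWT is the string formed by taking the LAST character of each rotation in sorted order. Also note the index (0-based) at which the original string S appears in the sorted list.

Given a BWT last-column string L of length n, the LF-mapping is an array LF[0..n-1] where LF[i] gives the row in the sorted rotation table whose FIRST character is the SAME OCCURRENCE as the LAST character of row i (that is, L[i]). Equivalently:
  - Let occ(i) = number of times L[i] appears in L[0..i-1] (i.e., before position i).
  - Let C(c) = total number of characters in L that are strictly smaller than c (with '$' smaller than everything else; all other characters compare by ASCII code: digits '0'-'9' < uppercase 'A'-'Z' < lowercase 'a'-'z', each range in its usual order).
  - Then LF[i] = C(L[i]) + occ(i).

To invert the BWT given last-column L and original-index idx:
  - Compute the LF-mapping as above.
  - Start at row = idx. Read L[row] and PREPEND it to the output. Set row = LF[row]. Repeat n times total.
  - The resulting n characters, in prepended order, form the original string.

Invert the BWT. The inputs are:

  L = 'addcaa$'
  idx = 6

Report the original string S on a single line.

LF mapping: 1 5 6 4 2 3 0
Walk LF starting at row 6, prepending L[row]:
  step 1: row=6, L[6]='$', prepend. Next row=LF[6]=0
  step 2: row=0, L[0]='a', prepend. Next row=LF[0]=1
  step 3: row=1, L[1]='d', prepend. Next row=LF[1]=5
  step 4: row=5, L[5]='a', prepend. Next row=LF[5]=3
  step 5: row=3, L[3]='c', prepend. Next row=LF[3]=4
  step 6: row=4, L[4]='a', prepend. Next row=LF[4]=2
  step 7: row=2, L[2]='d', prepend. Next row=LF[2]=6
Reversed output: dacada$

Answer: dacada$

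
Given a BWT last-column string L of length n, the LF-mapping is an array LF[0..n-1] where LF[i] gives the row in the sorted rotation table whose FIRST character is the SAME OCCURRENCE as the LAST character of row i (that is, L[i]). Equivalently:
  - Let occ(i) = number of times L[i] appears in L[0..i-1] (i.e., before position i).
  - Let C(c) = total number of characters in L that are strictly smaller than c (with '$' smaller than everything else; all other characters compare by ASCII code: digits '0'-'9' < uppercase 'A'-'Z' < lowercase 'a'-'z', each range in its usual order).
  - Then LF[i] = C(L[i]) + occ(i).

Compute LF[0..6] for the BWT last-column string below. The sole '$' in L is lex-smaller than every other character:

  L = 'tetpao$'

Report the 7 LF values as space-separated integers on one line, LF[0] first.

Char counts: '$':1, 'a':1, 'e':1, 'o':1, 'p':1, 't':2
C (first-col start): C('$')=0, C('a')=1, C('e')=2, C('o')=3, C('p')=4, C('t')=5
L[0]='t': occ=0, LF[0]=C('t')+0=5+0=5
L[1]='e': occ=0, LF[1]=C('e')+0=2+0=2
L[2]='t': occ=1, LF[2]=C('t')+1=5+1=6
L[3]='p': occ=0, LF[3]=C('p')+0=4+0=4
L[4]='a': occ=0, LF[4]=C('a')+0=1+0=1
L[5]='o': occ=0, LF[5]=C('o')+0=3+0=3
L[6]='$': occ=0, LF[6]=C('$')+0=0+0=0

Answer: 5 2 6 4 1 3 0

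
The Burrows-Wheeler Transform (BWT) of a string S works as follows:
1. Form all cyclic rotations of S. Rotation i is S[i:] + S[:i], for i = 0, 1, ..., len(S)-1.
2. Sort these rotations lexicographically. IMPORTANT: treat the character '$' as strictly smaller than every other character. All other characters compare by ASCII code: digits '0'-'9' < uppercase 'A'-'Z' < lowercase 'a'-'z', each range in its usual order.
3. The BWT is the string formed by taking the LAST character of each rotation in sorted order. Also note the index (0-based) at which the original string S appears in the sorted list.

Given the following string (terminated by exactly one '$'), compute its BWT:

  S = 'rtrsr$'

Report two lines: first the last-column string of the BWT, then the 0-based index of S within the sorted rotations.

All 6 rotations (rotation i = S[i:]+S[:i]):
  rot[0] = rtrsr$
  rot[1] = trsr$r
  rot[2] = rsr$rt
  rot[3] = sr$rtr
  rot[4] = r$rtrs
  rot[5] = $rtrsr
Sorted (with $ < everything):
  sorted[0] = $rtrsr  (last char: 'r')
  sorted[1] = r$rtrs  (last char: 's')
  sorted[2] = rsr$rt  (last char: 't')
  sorted[3] = rtrsr$  (last char: '$')
  sorted[4] = sr$rtr  (last char: 'r')
  sorted[5] = trsr$r  (last char: 'r')
Last column: rst$rr
Original string S is at sorted index 3

Answer: rst$rr
3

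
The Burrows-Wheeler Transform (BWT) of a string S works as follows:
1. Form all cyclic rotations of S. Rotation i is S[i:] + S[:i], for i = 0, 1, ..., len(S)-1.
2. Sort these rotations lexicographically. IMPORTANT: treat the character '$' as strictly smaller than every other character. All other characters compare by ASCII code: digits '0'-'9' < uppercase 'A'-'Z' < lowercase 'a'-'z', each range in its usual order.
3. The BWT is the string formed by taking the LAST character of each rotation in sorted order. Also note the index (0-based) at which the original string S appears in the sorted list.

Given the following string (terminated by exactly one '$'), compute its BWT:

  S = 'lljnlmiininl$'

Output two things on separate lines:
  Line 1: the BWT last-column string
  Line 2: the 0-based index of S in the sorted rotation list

Answer: lminlnl$nliij
7

Derivation:
All 13 rotations (rotation i = S[i:]+S[:i]):
  rot[0] = lljnlmiininl$
  rot[1] = ljnlmiininl$l
  rot[2] = jnlmiininl$ll
  rot[3] = nlmiininl$llj
  rot[4] = lmiininl$lljn
  rot[5] = miininl$lljnl
  rot[6] = iininl$lljnlm
  rot[7] = ininl$lljnlmi
  rot[8] = ninl$lljnlmii
  rot[9] = inl$lljnlmiin
  rot[10] = nl$lljnlmiini
  rot[11] = l$lljnlmiinin
  rot[12] = $lljnlmiininl
Sorted (with $ < everything):
  sorted[0] = $lljnlmiininl  (last char: 'l')
  sorted[1] = iininl$lljnlm  (last char: 'm')
  sorted[2] = ininl$lljnlmi  (last char: 'i')
  sorted[3] = inl$lljnlmiin  (last char: 'n')
  sorted[4] = jnlmiininl$ll  (last char: 'l')
  sorted[5] = l$lljnlmiinin  (last char: 'n')
  sorted[6] = ljnlmiininl$l  (last char: 'l')
  sorted[7] = lljnlmiininl$  (last char: '$')
  sorted[8] = lmiininl$lljn  (last char: 'n')
  sorted[9] = miininl$lljnl  (last char: 'l')
  sorted[10] = ninl$lljnlmii  (last char: 'i')
  sorted[11] = nl$lljnlmiini  (last char: 'i')
  sorted[12] = nlmiininl$llj  (last char: 'j')
Last column: lminlnl$nliij
Original string S is at sorted index 7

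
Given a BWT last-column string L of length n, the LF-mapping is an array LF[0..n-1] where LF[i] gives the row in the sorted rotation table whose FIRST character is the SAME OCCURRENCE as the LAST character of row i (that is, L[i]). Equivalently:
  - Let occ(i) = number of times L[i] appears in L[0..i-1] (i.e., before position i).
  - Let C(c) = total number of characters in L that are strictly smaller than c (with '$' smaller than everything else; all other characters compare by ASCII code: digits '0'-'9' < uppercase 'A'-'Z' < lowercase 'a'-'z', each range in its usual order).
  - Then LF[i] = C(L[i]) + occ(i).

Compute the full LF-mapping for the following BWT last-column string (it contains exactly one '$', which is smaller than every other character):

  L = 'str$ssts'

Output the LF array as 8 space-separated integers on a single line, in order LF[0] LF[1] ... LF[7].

Answer: 2 6 1 0 3 4 7 5

Derivation:
Char counts: '$':1, 'r':1, 's':4, 't':2
C (first-col start): C('$')=0, C('r')=1, C('s')=2, C('t')=6
L[0]='s': occ=0, LF[0]=C('s')+0=2+0=2
L[1]='t': occ=0, LF[1]=C('t')+0=6+0=6
L[2]='r': occ=0, LF[2]=C('r')+0=1+0=1
L[3]='$': occ=0, LF[3]=C('$')+0=0+0=0
L[4]='s': occ=1, LF[4]=C('s')+1=2+1=3
L[5]='s': occ=2, LF[5]=C('s')+2=2+2=4
L[6]='t': occ=1, LF[6]=C('t')+1=6+1=7
L[7]='s': occ=3, LF[7]=C('s')+3=2+3=5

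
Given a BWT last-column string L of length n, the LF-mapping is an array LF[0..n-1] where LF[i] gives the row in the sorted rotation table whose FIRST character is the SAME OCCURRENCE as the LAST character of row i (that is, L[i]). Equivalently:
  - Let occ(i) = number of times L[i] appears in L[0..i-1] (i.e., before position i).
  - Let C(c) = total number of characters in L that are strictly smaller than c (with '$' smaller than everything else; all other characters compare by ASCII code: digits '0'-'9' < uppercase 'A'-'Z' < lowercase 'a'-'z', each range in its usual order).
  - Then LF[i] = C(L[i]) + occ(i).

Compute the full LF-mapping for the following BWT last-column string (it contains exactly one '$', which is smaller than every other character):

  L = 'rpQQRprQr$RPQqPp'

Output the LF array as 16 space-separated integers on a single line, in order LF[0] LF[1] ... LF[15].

Char counts: '$':1, 'P':2, 'Q':4, 'R':2, 'p':3, 'q':1, 'r':3
C (first-col start): C('$')=0, C('P')=1, C('Q')=3, C('R')=7, C('p')=9, C('q')=12, C('r')=13
L[0]='r': occ=0, LF[0]=C('r')+0=13+0=13
L[1]='p': occ=0, LF[1]=C('p')+0=9+0=9
L[2]='Q': occ=0, LF[2]=C('Q')+0=3+0=3
L[3]='Q': occ=1, LF[3]=C('Q')+1=3+1=4
L[4]='R': occ=0, LF[4]=C('R')+0=7+0=7
L[5]='p': occ=1, LF[5]=C('p')+1=9+1=10
L[6]='r': occ=1, LF[6]=C('r')+1=13+1=14
L[7]='Q': occ=2, LF[7]=C('Q')+2=3+2=5
L[8]='r': occ=2, LF[8]=C('r')+2=13+2=15
L[9]='$': occ=0, LF[9]=C('$')+0=0+0=0
L[10]='R': occ=1, LF[10]=C('R')+1=7+1=8
L[11]='P': occ=0, LF[11]=C('P')+0=1+0=1
L[12]='Q': occ=3, LF[12]=C('Q')+3=3+3=6
L[13]='q': occ=0, LF[13]=C('q')+0=12+0=12
L[14]='P': occ=1, LF[14]=C('P')+1=1+1=2
L[15]='p': occ=2, LF[15]=C('p')+2=9+2=11

Answer: 13 9 3 4 7 10 14 5 15 0 8 1 6 12 2 11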